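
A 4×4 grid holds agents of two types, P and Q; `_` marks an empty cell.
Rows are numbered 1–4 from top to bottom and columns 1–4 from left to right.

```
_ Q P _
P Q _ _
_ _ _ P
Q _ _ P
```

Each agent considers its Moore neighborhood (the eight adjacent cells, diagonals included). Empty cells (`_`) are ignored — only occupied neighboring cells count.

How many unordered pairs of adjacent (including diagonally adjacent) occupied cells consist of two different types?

Scan each occupied cell's neighbors to the right and below (and the two forward diagonals) so each pair is counted once.
From row 1: 3 unlike of 4 pairs (running 3/4).
From row 2: 1 unlike of 1 pairs (running 4/5).
From row 3: 0 unlike of 1 pairs (running 4/6).
Total adjacent occupied pairs: 6; unlike-type pairs: 4.

4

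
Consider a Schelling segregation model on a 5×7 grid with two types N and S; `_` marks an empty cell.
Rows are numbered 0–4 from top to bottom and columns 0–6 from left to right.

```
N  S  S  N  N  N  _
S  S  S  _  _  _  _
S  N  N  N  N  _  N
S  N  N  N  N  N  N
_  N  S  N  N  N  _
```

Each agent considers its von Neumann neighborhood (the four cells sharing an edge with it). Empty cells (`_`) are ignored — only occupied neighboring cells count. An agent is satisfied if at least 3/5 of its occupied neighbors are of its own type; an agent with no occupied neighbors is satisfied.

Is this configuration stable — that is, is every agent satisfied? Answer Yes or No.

(0,0)N 0/2 unhappy
(0,1)S 2/3 ok
(0,2)S 2/3 ok
(0,3)N 1/2 unhappy
(0,4)N 2/2 ok
(0,5)N 1/1 ok
(1,0)S 2/3 ok
(1,1)S 3/4 ok
(1,2)S 2/3 ok
(2,0)S 2/3 ok
(2,1)N 2/4 unhappy
(2,2)N 3/4 ok
(2,3)N 3/3 ok
(2,4)N 2/2 ok
(2,6)N 1/1 ok
(3,0)S 1/2 unhappy
(3,1)N 3/4 ok
(3,2)N 3/4 ok
(3,3)N 4/4 ok
(3,4)N 4/4 ok
(3,5)N 3/3 ok
(3,6)N 2/2 ok
(4,1)N 1/2 unhappy
(4,2)S 0/3 unhappy
(4,3)N 2/3 ok
(4,4)N 3/3 ok
(4,5)N 2/2 ok
For instance (0,0) has only 0/2 same-type neighbors, below 3/5.

No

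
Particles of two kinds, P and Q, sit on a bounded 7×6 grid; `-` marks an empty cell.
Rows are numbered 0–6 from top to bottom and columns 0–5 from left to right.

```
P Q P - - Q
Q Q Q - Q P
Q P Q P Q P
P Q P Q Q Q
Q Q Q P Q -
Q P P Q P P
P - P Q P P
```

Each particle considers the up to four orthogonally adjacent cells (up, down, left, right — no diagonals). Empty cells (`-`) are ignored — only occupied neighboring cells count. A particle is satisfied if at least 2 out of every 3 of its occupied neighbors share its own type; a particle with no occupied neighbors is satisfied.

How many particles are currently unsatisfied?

28

Row 0: (0,0)P 0/2 ✗ · (0,1)Q 1/3 ✗ · (0,2)P 0/2 ✗ · (0,5)Q 0/1 ✗
Row 1: (1,0)Q 2/3 ✓ · (1,1)Q 3/4 ✓ · (1,2)Q 2/3 ✓ · (1,4)Q 1/2 ✗ · (1,5)P 1/3 ✗
Row 2: (2,0)Q 1/3 ✗ · (2,1)P 0/4 ✗ · (2,2)Q 1/4 ✗ · (2,3)P 0/3 ✗ · (2,4)Q 2/4 ✗ · (2,5)P 1/3 ✗
Row 3: (3,0)P 0/3 ✗ · (3,1)Q 1/4 ✗ · (3,2)P 0/4 ✗ · (3,3)Q 1/4 ✗ · (3,4)Q 4/4 ✓ · (3,5)Q 1/2 ✗
Row 4: (4,0)Q 2/3 ✓ · (4,1)Q 3/4 ✓ · (4,2)Q 1/4 ✗ · (4,3)P 0/4 ✗ · (4,4)Q 1/3 ✗
Row 5: (5,0)Q 1/3 ✗ · (5,1)P 1/3 ✗ · (5,2)P 2/4 ✗ · (5,3)Q 1/4 ✗ · (5,4)P 2/4 ✗ · (5,5)P 2/2 ✓
Row 6: (6,0)P 0/1 ✗ · (6,2)P 1/2 ✗ · (6,3)Q 1/3 ✗ · (6,4)P 2/3 ✓ · (6,5)P 2/2 ✓
Unsatisfied: (0,0), (0,1), (0,2), (0,5), (1,4), (1,5), (2,0), (2,1), (2,2), (2,3), (2,4), (2,5), (3,0), (3,1), (3,2), (3,3), (3,5), (4,2), (4,3), (4,4), (5,0), (5,1), (5,2), (5,3), (5,4), (6,0), (6,2), (6,3) — 28 in total.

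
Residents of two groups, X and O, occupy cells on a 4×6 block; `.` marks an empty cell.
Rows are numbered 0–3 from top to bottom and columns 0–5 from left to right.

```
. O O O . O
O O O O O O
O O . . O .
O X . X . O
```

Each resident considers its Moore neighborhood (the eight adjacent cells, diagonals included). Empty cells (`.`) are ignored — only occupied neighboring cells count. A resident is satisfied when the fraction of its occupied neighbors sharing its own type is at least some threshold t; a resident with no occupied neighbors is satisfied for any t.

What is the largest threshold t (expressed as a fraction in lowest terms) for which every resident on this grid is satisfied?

0/1

(0,1)O 4/4
(0,2)O 5/5
(0,3)O 4/4
(0,5)O 2/2
(1,0)O 4/4
(1,1)O 6/6
(1,2)O 6/6
(1,3)O 5/5
(1,4)O 5/5
(1,5)O 3/3
(2,0)O 4/5
(2,1)O 5/6
(2,4)O 4/5
(3,0)O 2/3
(3,1)X 0/3
(3,3)X 0/1
(3,5)O 1/1
The smallest same-type fraction is 0/3 at (3,1), which reduces to 0/1. Any threshold above that leaves this resident unsatisfied.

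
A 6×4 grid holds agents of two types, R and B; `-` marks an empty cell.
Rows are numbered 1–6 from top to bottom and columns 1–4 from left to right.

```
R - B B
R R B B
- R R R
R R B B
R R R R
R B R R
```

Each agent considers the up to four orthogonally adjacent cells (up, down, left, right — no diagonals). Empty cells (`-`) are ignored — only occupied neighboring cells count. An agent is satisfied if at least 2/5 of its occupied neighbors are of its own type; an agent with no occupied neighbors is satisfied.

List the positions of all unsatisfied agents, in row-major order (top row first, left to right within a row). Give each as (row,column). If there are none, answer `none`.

Row 1: (1,1)R 1/1 ✓ · (1,3)B 2/2 ✓ · (1,4)B 2/2 ✓
Row 2: (2,1)R 2/2 ✓ · (2,2)R 2/3 ✓ · (2,3)B 2/4 ✓ · (2,4)B 2/3 ✓
Row 3: (3,2)R 3/3 ✓ · (3,3)R 2/4 ✓ · (3,4)R 1/3 ✗
Row 4: (4,1)R 2/2 ✓ · (4,2)R 3/4 ✓ · (4,3)B 1/4 ✗ · (4,4)B 1/3 ✗
Row 5: (5,1)R 3/3 ✓ · (5,2)R 3/4 ✓ · (5,3)R 3/4 ✓ · (5,4)R 2/3 ✓
Row 6: (6,1)R 1/2 ✓ · (6,2)B 0/3 ✗ · (6,3)R 2/3 ✓ · (6,4)R 2/2 ✓

(3,4), (4,3), (4,4), (6,2)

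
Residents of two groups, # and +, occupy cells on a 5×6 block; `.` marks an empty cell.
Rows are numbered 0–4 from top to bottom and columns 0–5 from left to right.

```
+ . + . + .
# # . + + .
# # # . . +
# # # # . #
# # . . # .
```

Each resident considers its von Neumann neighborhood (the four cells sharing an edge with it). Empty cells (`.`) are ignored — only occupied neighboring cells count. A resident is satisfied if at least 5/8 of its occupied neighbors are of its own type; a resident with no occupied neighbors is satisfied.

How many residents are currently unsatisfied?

3

Row 0: (0,0)+ 0/1 unhappy · (0,2)+ 0/0 ok · (0,4)+ 1/1 ok
Row 1: (1,0)# 2/3 ok · (1,1)# 2/2 ok · (1,3)+ 1/1 ok · (1,4)+ 2/2 ok
Row 2: (2,0)# 3/3 ok · (2,1)# 4/4 ok · (2,2)# 2/2 ok · (2,5)+ 0/1 unhappy
Row 3: (3,0)# 3/3 ok · (3,1)# 4/4 ok · (3,2)# 3/3 ok · (3,3)# 1/1 ok · (3,5)# 0/1 unhappy
Row 4: (4,0)# 2/2 ok · (4,1)# 2/2 ok · (4,4)# 0/0 ok
Unsatisfied: (0,0), (2,5), (3,5) — 3 in total.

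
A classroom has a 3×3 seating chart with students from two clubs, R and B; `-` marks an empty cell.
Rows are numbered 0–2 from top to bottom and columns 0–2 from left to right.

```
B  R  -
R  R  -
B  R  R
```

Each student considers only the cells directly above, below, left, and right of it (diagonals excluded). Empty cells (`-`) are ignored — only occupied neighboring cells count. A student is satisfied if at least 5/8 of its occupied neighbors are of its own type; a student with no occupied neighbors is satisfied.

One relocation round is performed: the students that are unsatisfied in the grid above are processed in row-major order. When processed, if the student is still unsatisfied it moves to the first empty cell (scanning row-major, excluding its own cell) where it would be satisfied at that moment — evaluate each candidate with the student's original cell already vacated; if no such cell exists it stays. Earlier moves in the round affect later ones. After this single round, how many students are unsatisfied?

2

Initially unsatisfied (in order): (0,0), (0,1), (1,0), (2,0).
  (0,0): no empty cell satisfies it; stays.
  (0,1) → (0,2).
  (1,0) → (0,1).
  (2,0): no empty cell satisfies it; stays.
Resulting grid:
B R R
- R -
B R R
Unsatisfied now: (0,0), (2,0).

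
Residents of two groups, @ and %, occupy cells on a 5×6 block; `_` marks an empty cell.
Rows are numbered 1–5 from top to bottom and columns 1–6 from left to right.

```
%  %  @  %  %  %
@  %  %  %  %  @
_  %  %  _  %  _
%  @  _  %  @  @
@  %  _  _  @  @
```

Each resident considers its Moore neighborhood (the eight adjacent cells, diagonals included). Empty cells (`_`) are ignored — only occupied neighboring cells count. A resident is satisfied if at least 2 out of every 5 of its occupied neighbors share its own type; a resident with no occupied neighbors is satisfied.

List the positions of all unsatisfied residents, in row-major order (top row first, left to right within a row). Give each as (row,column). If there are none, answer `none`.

(1,1)% 2/3 ok
(1,2)% 3/5 ok
(1,3)@ 0/5 unhappy
(1,4)% 4/5 ok
(1,5)% 4/5 ok
(1,6)% 2/3 ok
(2,1)@ 0/4 unhappy
(2,2)% 5/7 ok
(2,3)% 6/7 ok
(2,4)% 6/7 ok
(2,5)% 5/6 ok
(2,6)@ 0/4 unhappy
(3,2)% 4/6 ok
(3,3)% 5/6 ok
(3,5)% 3/6 ok
(4,1)% 2/4 ok
(4,2)@ 1/5 unhappy
(4,4)% 2/4 ok
(4,5)@ 3/5 ok
(4,6)@ 3/4 ok
(5,1)@ 1/3 unhappy
(5,2)% 1/3 unhappy
(5,5)@ 3/4 ok
(5,6)@ 3/3 ok

(1,3), (2,1), (2,6), (4,2), (5,1), (5,2)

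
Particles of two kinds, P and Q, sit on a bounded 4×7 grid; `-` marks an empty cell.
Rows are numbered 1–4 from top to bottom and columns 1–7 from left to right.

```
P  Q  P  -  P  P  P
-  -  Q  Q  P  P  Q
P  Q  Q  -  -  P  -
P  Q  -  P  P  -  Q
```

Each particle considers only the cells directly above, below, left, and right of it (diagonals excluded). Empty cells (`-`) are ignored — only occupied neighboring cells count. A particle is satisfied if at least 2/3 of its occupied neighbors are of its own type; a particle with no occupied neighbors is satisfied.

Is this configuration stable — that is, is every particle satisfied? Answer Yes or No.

Row 1: (1,1)P 0/1 ✗ · (1,2)Q 0/2 ✗ · (1,3)P 0/2 ✗ · (1,5)P 2/2 ✓ · (1,6)P 3/3 ✓ · (1,7)P 1/2 ✗
Row 2: (2,3)Q 2/3 ✓ · (2,4)Q 1/2 ✗ · (2,5)P 2/3 ✓ · (2,6)P 3/4 ✓ · (2,7)Q 0/2 ✗
Row 3: (3,1)P 1/2 ✗ · (3,2)Q 2/3 ✓ · (3,3)Q 2/2 ✓ · (3,6)P 1/1 ✓
Row 4: (4,1)P 1/2 ✗ · (4,2)Q 1/2 ✗ · (4,4)P 1/1 ✓ · (4,5)P 1/1 ✓ · (4,7)Q 0/0 ✓
For instance (1,1) has only 0/1 same-type neighbors, below 2/3.

No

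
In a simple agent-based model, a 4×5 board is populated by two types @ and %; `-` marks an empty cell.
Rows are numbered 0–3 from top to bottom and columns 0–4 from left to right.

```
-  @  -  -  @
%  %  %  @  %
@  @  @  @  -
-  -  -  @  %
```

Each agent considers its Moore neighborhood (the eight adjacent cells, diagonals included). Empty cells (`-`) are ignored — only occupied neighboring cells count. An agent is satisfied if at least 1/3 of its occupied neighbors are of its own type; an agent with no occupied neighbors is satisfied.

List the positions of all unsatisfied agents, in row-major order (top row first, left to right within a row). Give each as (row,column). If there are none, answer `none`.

(0,1), (1,0), (1,2), (1,4), (3,4)

Row 0: (0,1)@ 0/3 not · (0,4)@ 1/2 satisfied
Row 1: (1,0)% 1/4 not · (1,1)% 2/6 satisfied · (1,2)% 1/6 not · (1,3)@ 3/5 satisfied · (1,4)% 0/3 not
Row 2: (2,0)@ 1/3 satisfied · (2,1)@ 2/5 satisfied · (2,2)@ 4/6 satisfied · (2,3)@ 3/6 satisfied
Row 3: (3,3)@ 2/3 satisfied · (3,4)% 0/2 not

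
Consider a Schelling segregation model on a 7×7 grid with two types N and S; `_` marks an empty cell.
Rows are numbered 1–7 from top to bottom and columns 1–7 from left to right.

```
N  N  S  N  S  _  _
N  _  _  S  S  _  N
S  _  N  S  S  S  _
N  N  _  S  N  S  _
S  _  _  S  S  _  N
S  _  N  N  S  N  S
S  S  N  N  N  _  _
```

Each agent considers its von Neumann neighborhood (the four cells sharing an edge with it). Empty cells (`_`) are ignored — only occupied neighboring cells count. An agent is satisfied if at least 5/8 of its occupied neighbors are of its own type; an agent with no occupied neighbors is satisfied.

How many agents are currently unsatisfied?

18

Row 1: (1,1)N 2/2 satisfied · (1,2)N 1/2 not · (1,3)S 0/2 not · (1,4)N 0/3 not · (1,5)S 1/2 not
Row 2: (2,1)N 1/2 not · (2,4)S 2/3 satisfied · (2,5)S 3/3 satisfied · (2,7)N 0/0 satisfied
Row 3: (3,1)S 0/2 not · (3,3)N 0/1 not · (3,4)S 3/4 satisfied · (3,5)S 3/4 satisfied · (3,6)S 2/2 satisfied
Row 4: (4,1)N 1/3 not · (4,2)N 1/1 satisfied · (4,4)S 2/3 satisfied · (4,5)N 0/4 not · (4,6)S 1/2 not
Row 5: (5,1)S 1/2 not · (5,4)S 2/3 satisfied · (5,5)S 2/3 satisfied · (5,7)N 0/1 not
Row 6: (6,1)S 2/2 satisfied · (6,3)N 2/2 satisfied · (6,4)N 2/4 not · (6,5)S 1/4 not · (6,6)N 0/2 not · (6,7)S 0/2 not
Row 7: (7,1)S 2/2 satisfied · (7,2)S 1/2 not · (7,3)N 2/3 satisfied · (7,4)N 3/3 satisfied · (7,5)N 1/2 not
Unsatisfied: (1,2), (1,3), (1,4), (1,5), (2,1), (3,1), (3,3), (4,1), (4,5), (4,6), (5,1), (5,7), (6,4), (6,5), (6,6), (6,7), (7,2), (7,5) — 18 in total.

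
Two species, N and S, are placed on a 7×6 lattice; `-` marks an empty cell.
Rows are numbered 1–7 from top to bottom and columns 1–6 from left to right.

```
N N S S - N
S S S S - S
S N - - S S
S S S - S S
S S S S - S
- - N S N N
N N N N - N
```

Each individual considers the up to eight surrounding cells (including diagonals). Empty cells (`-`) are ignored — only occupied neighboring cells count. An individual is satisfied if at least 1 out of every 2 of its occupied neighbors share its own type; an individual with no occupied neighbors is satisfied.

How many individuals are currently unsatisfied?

7

Row 1: (1,1)N 1/3 unhappy · (1,2)N 1/5 unhappy · (1,3)S 4/5 ok · (1,4)S 3/3 ok · (1,6)N 0/1 unhappy
Row 2: (2,1)S 2/5 unhappy · (2,2)S 4/7 ok · (2,3)S 4/6 ok · (2,4)S 4/4 ok · (2,6)S 2/3 ok
Row 3: (3,1)S 4/5 ok · (3,2)N 0/7 unhappy · (3,5)S 5/5 ok · (3,6)S 4/4 ok
Row 4: (4,1)S 4/5 ok · (4,2)S 6/7 ok · (4,3)S 4/5 ok · (4,5)S 5/5 ok · (4,6)S 4/4 ok
Row 5: (5,1)S 3/3 ok · (5,2)S 5/6 ok · (5,3)S 5/6 ok · (5,4)S 4/6 ok · (5,6)S 2/4 ok
Row 6: (6,3)N 3/7 unhappy · (6,4)S 2/6 unhappy · (6,5)N 3/6 ok · (6,6)N 2/3 ok
Row 7: (7,1)N 1/1 ok · (7,2)N 3/3 ok · (7,3)N 3/4 ok · (7,4)N 3/4 ok · (7,6)N 2/2 ok
Unsatisfied: (1,1), (1,2), (1,6), (2,1), (3,2), (6,3), (6,4) — 7 in total.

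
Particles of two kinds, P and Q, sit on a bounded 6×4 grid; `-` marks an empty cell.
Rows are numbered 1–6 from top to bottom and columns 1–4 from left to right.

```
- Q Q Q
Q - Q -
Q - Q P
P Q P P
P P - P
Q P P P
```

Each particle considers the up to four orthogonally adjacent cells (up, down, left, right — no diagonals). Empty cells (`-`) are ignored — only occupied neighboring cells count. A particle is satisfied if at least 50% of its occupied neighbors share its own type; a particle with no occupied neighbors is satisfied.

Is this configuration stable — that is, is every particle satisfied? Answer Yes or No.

Row 1: (1,2)Q 1/1 satisfied · (1,3)Q 3/3 satisfied · (1,4)Q 1/1 satisfied
Row 2: (2,1)Q 1/1 satisfied · (2,3)Q 2/2 satisfied
Row 3: (3,1)Q 1/2 satisfied · (3,3)Q 1/3 not · (3,4)P 1/2 satisfied
Row 4: (4,1)P 1/3 not · (4,2)Q 0/3 not · (4,3)P 1/3 not · (4,4)P 3/3 satisfied
Row 5: (5,1)P 2/3 satisfied · (5,2)P 2/3 satisfied · (5,4)P 2/2 satisfied
Row 6: (6,1)Q 0/2 not · (6,2)P 2/3 satisfied · (6,3)P 2/2 satisfied · (6,4)P 2/2 satisfied
For instance (3,3) has only 1/3 same-type neighbors, below 1/2.

No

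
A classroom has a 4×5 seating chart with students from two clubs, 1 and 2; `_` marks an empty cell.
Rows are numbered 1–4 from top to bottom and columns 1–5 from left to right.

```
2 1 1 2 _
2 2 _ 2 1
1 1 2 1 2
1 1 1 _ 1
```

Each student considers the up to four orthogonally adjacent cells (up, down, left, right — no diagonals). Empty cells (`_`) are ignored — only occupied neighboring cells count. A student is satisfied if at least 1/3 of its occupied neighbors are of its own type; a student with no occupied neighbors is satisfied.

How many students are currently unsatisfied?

5

(1,1)2 1/2 ok
(1,2)1 1/3 ok
(1,3)1 1/2 ok
(1,4)2 1/2 ok
(2,1)2 2/3 ok
(2,2)2 1/3 ok
(2,4)2 1/3 ok
(2,5)1 0/2 unhappy
(3,1)1 2/3 ok
(3,2)1 2/4 ok
(3,3)2 0/3 unhappy
(3,4)1 0/3 unhappy
(3,5)2 0/3 unhappy
(4,1)1 2/2 ok
(4,2)1 3/3 ok
(4,3)1 1/2 ok
(4,5)1 0/1 unhappy
Unsatisfied: (2,5), (3,3), (3,4), (3,5), (4,5) — 5 in total.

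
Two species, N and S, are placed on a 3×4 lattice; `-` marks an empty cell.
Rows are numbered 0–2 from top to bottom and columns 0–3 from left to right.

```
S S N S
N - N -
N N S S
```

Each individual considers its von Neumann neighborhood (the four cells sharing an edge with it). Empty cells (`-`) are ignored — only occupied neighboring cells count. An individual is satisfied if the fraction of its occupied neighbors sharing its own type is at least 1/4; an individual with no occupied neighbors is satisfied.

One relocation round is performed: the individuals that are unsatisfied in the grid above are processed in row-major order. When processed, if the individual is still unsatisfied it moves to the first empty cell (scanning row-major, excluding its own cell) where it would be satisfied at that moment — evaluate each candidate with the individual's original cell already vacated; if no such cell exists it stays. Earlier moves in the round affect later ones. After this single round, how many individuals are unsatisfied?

Initially unsatisfied (in order): (0,3).
  (0,3) → (1,1).
Resulting grid:
S S N -
N S N -
N N S S
All satisfied now.

0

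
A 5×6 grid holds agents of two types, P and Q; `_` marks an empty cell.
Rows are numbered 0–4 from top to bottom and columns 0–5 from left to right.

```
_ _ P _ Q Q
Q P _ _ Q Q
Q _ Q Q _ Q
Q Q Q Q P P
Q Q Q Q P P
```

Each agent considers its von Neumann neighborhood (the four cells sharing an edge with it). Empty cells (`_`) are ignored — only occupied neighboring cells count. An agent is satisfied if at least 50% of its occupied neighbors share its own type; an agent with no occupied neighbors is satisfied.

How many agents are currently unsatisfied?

1

(0,2)P 0/0 satisfied
(0,4)Q 2/2 satisfied
(0,5)Q 2/2 satisfied
(1,0)Q 1/2 satisfied
(1,1)P 0/1 not
(1,4)Q 2/2 satisfied
(1,5)Q 3/3 satisfied
(2,0)Q 2/2 satisfied
(2,2)Q 2/2 satisfied
(2,3)Q 2/2 satisfied
(2,5)Q 1/2 satisfied
(3,0)Q 3/3 satisfied
(3,1)Q 3/3 satisfied
(3,2)Q 4/4 satisfied
(3,3)Q 3/4 satisfied
(3,4)P 2/3 satisfied
(3,5)P 2/3 satisfied
(4,0)Q 2/2 satisfied
(4,1)Q 3/3 satisfied
(4,2)Q 3/3 satisfied
(4,3)Q 2/3 satisfied
(4,4)P 2/3 satisfied
(4,5)P 2/2 satisfied
Unsatisfied: (1,1) — 1 in total.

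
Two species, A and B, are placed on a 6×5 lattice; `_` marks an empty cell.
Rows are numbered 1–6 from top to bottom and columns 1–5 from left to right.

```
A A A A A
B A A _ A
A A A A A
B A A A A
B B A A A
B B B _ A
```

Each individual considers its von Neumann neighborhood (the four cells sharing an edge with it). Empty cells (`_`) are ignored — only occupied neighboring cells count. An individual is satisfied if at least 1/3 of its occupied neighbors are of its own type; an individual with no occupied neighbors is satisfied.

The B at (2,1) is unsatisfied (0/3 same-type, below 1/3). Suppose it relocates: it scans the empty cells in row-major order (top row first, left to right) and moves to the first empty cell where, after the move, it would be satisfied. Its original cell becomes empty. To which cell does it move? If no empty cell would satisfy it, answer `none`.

(6,4)

Vacating (2,1). Empty cells in order:
  (2,4): 0/4 same-type → still unsatisfied.
  (6,4): 1/3 same-type → satisfied — stop here.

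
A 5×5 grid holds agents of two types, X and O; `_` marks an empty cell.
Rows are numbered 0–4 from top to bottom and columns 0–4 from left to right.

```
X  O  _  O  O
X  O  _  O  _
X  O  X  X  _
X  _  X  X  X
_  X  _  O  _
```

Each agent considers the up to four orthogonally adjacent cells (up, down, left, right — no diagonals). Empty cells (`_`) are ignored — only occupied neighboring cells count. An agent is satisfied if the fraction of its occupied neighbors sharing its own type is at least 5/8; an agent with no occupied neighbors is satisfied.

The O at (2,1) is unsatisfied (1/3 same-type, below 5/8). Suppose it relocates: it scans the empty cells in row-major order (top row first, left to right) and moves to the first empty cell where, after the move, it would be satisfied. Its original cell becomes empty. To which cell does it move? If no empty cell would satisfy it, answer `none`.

(0,2)

Vacating (2,1). Empty cells in order:
  (0,2): 2/2 same-type → satisfied — stop here.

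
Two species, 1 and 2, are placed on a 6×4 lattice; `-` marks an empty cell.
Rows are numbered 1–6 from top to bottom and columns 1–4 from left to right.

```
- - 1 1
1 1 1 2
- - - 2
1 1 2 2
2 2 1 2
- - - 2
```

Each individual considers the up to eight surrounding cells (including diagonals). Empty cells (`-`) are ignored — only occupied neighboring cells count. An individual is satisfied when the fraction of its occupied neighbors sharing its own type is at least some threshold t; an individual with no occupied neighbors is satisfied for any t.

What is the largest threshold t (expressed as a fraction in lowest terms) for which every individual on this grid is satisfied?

(1,3)1 3/4
(1,4)1 2/3
(2,1)1 1/1
(2,2)1 3/3
(2,3)1 3/5
(2,4)2 1/4
(3,4)2 3/4
(4,1)1 1/3
(4,2)1 2/5
(4,3)2 4/6
(4,4)2 3/4
(5,1)2 1/3
(5,2)2 2/5
(5,3)1 1/6
(5,4)2 3/4
(6,4)2 1/2
The smallest same-type fraction is 1/6 at (5,3), which reduces to 1/6. Any threshold above that leaves this individual unsatisfied.

1/6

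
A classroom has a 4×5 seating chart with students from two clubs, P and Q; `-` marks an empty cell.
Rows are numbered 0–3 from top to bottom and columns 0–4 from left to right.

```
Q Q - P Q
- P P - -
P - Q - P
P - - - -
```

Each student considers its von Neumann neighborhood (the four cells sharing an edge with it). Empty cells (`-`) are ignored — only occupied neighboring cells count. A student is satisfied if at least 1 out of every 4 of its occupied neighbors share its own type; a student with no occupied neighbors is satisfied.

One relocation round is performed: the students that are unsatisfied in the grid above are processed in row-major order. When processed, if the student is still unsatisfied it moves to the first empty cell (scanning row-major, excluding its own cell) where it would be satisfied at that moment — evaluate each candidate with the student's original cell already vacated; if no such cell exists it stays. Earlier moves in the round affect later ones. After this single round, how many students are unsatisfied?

0

Initially unsatisfied (in order): (0,3), (0,4), (2,2).
  (0,3) → (0,2).
  (0,4): now satisfied by earlier moves; stays.
  (2,2) → (0,3).
Resulting grid:
Q Q P Q Q
- P P - -
P - - - P
P - - - -
All satisfied now.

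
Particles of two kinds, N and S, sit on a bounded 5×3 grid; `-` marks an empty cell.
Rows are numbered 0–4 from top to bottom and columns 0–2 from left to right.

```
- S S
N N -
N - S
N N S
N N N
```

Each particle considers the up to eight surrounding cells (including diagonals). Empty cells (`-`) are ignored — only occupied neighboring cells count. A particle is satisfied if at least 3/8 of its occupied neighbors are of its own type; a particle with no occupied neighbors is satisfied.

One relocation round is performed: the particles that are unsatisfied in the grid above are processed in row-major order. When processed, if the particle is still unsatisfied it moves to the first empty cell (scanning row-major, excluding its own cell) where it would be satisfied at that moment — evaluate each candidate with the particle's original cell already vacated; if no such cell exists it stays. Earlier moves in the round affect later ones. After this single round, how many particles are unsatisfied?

2

Initially unsatisfied (in order): (0,1), (2,2), (3,2).
  (0,1) → (1,2).
  (2,2): now satisfied by earlier moves; stays.
  (3,2) → (0,1).
Resulting grid:
- S S
N N S
N - S
N N -
N N N
Unsatisfied now: (1,1), (2,2).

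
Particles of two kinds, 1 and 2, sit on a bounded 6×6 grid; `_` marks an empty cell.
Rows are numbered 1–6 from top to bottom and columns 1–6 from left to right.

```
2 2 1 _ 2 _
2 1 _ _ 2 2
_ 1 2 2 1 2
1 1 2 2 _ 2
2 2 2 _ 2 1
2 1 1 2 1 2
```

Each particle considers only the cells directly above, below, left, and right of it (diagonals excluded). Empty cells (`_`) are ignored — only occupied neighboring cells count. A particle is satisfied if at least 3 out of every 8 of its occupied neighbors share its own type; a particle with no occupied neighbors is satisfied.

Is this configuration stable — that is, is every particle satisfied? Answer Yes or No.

Row 1: (1,1)2 2/2 satisfied · (1,2)2 1/3 not · (1,3)1 0/1 not · (1,5)2 1/1 satisfied
Row 2: (2,1)2 1/2 satisfied · (2,2)1 1/3 not · (2,5)2 2/3 satisfied · (2,6)2 2/2 satisfied
Row 3: (3,2)1 2/3 satisfied · (3,3)2 2/3 satisfied · (3,4)2 2/3 satisfied · (3,5)1 0/3 not · (3,6)2 2/3 satisfied
Row 4: (4,1)1 1/2 satisfied · (4,2)1 2/4 satisfied · (4,3)2 3/4 satisfied · (4,4)2 2/2 satisfied · (4,6)2 1/2 satisfied
Row 5: (5,1)2 2/3 satisfied · (5,2)2 2/4 satisfied · (5,3)2 2/3 satisfied · (5,5)2 0/2 not · (5,6)1 0/3 not
Row 6: (6,1)2 1/2 satisfied · (6,2)1 1/3 not · (6,3)1 1/3 not · (6,4)2 0/2 not · (6,5)1 0/3 not · (6,6)2 0/2 not
For instance (1,2) has only 1/3 same-type neighbors, below 3/8.

No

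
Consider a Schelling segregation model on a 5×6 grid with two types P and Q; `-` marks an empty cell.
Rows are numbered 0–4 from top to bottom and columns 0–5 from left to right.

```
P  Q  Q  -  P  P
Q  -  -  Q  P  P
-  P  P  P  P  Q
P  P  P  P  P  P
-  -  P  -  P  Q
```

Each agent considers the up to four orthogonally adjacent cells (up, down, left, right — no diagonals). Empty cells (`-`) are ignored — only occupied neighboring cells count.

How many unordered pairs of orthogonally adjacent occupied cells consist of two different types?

Scan each occupied cell's neighbors to the right and below so each pair is counted once.
Row 0: P(0,0)–Q(0,1)≠ P(0,0)–Q(1,0)≠ Q(0,1)–Q(0,2)= P(0,4)–P(0,5)= P(0,4)–P(1,4)= P(0,5)–P(1,5)=  → 2/6 unlike.
Row 1: Q(1,3)–P(1,4)≠ Q(1,3)–P(2,3)≠ P(1,4)–P(1,5)= P(1,4)–P(2,4)= P(1,5)–Q(2,5)≠  → 3/5 unlike.
Row 2: P(2,1)–P(2,2)= P(2,1)–P(3,1)= P(2,2)–P(2,3)= P(2,2)–P(3,2)= P(2,3)–P(2,4)= P(2,3)–P(3,3)= P(2,4)–Q(2,5)≠ P(2,4)–P(3,4)= Q(2,5)–P(3,5)≠  → 2/9 unlike.
Row 3: P(3,0)–P(3,1)= P(3,1)–P(3,2)= P(3,2)–P(3,3)= P(3,2)–P(4,2)= P(3,3)–P(3,4)= P(3,4)–P(3,5)= P(3,4)–P(4,4)= P(3,5)–Q(4,5)≠  → 1/8 unlike.
Row 4: P(4,4)–Q(4,5)≠  → 1/1 unlike.
Total adjacent occupied pairs: 29; unlike-type pairs: 9.

9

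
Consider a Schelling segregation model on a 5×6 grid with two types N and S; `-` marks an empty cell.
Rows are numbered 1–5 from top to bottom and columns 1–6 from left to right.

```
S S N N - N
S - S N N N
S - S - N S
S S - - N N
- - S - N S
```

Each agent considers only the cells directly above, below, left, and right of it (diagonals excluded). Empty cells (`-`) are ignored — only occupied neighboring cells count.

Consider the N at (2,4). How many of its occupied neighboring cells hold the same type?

2

Occupied neighbors of (2,4): (1,4)=N, (2,3)=S, (2,5)=N.
Same type (N): 2 of 3.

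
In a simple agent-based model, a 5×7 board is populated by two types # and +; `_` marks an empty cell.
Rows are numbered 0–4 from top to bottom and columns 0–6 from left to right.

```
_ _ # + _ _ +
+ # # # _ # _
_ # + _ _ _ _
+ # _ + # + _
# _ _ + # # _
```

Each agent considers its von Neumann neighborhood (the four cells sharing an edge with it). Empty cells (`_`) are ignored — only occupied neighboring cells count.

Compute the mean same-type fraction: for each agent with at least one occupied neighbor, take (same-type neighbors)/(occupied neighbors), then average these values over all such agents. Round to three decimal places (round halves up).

0.358

(0,2)# 1/2
(0,3)+ 0/2
(0,6)+ — no occupied neighbors
(1,0)+ 0/1
(1,1)# 2/3
(1,2)# 3/4
(1,3)# 1/2
(1,5)# — no occupied neighbors
(2,1)# 2/3
(2,2)+ 0/2
(3,0)+ 0/2
(3,1)# 1/2
(3,3)+ 1/2
(3,4)# 1/3
(3,5)+ 0/2
(4,0)# 0/1
(4,3)+ 1/2
(4,4)# 2/3
(4,5)# 1/2
Sum over 17 agents: 1/2 + 0/2 + 0/1 + 2/3 + 3/4 + 1/2 + 2/3 + 0/2 + 0/2 + 1/2 + 1/2 + 1/3 + 0/2 + 0/1 + 1/2 + 2/3 + 1/2 = 73/12; mean = 73/12 ÷ 17 = 73/204 = 0.357843… → 0.358.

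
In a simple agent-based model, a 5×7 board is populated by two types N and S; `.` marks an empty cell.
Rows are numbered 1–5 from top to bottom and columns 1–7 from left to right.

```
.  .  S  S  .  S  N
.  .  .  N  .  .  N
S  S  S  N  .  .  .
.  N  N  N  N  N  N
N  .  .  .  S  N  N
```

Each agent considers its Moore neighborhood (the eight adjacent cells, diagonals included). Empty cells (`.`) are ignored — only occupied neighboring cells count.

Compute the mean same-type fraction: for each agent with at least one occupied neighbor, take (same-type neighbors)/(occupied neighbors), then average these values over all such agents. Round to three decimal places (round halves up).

(1,3)S 1/2
(1,4)S 1/2
(1,6)S 0/2
(1,7)N 1/2
(2,4)N 1/4
(2,7)N 1/2
(3,1)S 1/2
(3,2)S 2/4
(3,3)S 1/6
(3,4)N 4/5
(4,2)N 2/5
(4,3)N 3/5
(4,4)N 3/5
(4,5)N 4/5
(4,6)N 4/5
(4,7)N 3/3
(5,1)N 1/1
(5,5)S 0/4
(5,6)N 4/5
(5,7)N 3/3
Sum over 20 agents: 1/2 + 1/2 + 0/2 + 1/2 + 1/4 + 1/2 + 1/2 + 2/4 + 1/6 + 4/5 + 2/5 + 3/5 + 3/5 + 4/5 + 4/5 + 3/3 + 1/1 + 0/4 + 4/5 + 3/3 = 673/60; mean = 673/60 ÷ 20 = 673/1200 = 0.560833… → 0.561.

0.561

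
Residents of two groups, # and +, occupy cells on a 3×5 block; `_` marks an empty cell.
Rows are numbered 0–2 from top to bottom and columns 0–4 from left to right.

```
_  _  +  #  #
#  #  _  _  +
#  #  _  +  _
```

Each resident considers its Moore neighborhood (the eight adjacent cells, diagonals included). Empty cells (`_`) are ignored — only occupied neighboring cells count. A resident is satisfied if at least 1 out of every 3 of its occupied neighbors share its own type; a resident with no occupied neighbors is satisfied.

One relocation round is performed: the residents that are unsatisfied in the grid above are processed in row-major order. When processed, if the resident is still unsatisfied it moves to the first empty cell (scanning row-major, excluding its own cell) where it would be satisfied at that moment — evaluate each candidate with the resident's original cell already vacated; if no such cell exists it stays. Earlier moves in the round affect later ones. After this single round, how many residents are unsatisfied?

Initially unsatisfied (in order): (0,2).
  (0,2) → (1,3).
Resulting grid:
_ _ _ # #
# # _ + +
# # _ + _
All satisfied now.

0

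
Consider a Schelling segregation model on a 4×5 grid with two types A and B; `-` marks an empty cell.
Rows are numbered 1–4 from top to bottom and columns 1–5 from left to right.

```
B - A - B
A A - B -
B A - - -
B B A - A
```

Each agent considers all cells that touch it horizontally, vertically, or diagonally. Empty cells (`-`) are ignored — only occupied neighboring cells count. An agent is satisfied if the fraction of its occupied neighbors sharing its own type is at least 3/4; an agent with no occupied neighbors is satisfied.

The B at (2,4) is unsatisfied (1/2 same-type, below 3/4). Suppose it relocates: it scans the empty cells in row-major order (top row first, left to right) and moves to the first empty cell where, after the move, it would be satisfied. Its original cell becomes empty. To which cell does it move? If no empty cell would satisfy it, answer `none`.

Vacating (2,4). Empty cells in order:
  (1,2): 1/4 same-type → still unsatisfied.
  (1,4): 1/2 same-type → still unsatisfied.
  (2,3): 0/3 same-type → still unsatisfied.
  (2,5): 1/1 same-type → satisfied — stop here.

(2,5)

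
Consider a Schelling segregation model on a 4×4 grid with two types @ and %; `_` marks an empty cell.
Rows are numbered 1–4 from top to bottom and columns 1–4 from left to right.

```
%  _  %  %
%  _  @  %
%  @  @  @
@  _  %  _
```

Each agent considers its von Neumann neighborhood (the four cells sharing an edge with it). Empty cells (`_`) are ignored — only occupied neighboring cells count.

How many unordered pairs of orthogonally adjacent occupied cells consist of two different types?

Scan each occupied cell's neighbors to the right and below so each pair is counted once.
From row 1: 1 unlike of 4 pairs (running 1/4).
From row 2: 2 unlike of 4 pairs (running 3/8).
From row 3: 3 unlike of 5 pairs (running 6/13).
Total adjacent occupied pairs: 13; unlike-type pairs: 6.

6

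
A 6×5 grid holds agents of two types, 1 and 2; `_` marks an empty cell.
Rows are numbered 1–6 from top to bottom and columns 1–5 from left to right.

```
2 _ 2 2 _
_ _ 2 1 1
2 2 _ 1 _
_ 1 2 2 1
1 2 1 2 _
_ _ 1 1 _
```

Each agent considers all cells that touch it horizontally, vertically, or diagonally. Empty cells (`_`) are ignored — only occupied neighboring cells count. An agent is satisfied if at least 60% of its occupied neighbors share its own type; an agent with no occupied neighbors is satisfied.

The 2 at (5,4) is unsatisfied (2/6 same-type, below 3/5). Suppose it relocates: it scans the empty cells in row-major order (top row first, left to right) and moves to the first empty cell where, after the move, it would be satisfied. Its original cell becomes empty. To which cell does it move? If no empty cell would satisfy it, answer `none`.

Vacating (5,4). Empty cells in order:
  (1,2): 3/3 same-type → satisfied — stop here.

(1,2)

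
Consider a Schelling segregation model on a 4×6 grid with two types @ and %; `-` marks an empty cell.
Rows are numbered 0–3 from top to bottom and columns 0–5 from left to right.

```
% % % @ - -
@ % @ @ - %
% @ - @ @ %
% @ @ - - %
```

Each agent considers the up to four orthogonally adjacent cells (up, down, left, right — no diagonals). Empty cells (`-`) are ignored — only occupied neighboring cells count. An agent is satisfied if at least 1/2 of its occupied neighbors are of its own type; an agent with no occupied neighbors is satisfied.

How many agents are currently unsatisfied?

Row 0: (0,0)% 1/2 satisfied · (0,1)% 3/3 satisfied · (0,2)% 1/3 not · (0,3)@ 1/2 satisfied
Row 1: (1,0)@ 0/3 not · (1,1)% 1/4 not · (1,2)@ 1/3 not · (1,3)@ 3/3 satisfied · (1,5)% 1/1 satisfied
Row 2: (2,0)% 1/3 not · (2,1)@ 1/3 not · (2,3)@ 2/2 satisfied · (2,4)@ 1/2 satisfied · (2,5)% 2/3 satisfied
Row 3: (3,0)% 1/2 satisfied · (3,1)@ 2/3 satisfied · (3,2)@ 1/1 satisfied · (3,5)% 1/1 satisfied
Unsatisfied: (0,2), (1,0), (1,1), (1,2), (2,0), (2,1) — 6 in total.

6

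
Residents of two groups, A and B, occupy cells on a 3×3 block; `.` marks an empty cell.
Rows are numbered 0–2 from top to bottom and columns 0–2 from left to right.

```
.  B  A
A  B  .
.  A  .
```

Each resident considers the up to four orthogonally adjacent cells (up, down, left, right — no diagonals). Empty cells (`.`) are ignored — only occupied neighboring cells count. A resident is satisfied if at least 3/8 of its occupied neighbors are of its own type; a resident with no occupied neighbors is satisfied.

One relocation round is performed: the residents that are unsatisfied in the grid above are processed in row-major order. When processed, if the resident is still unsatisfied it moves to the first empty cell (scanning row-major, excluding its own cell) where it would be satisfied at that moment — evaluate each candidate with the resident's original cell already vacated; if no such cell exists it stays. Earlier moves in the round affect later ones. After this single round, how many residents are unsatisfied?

Initially unsatisfied (in order): (0,2), (1,0), (1,1), (2,1).
  (0,2) → (0,0).
  (1,0): now satisfied by earlier moves; stays.
  (1,1) → (0,2).
  (2,1): now satisfied by earlier moves; stays.
Resulting grid:
A B B
A . .
. A .
All satisfied now.

0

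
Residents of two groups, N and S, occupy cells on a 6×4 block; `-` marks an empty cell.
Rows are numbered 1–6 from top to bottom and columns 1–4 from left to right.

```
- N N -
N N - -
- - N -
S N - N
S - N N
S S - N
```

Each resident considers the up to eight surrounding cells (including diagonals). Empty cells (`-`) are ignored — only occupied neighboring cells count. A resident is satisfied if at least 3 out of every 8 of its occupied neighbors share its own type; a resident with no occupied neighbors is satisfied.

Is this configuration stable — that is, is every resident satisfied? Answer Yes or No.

Row 1: (1,2)N 3/3 satisfied · (1,3)N 2/2 satisfied
Row 2: (2,1)N 2/2 satisfied · (2,2)N 4/4 satisfied
Row 3: (3,3)N 3/3 satisfied
Row 4: (4,1)S 1/2 satisfied · (4,2)N 2/4 satisfied · (4,4)N 3/3 satisfied
Row 5: (5,1)S 3/4 satisfied · (5,3)N 4/5 satisfied · (5,4)N 3/3 satisfied
Row 6: (6,1)S 2/2 satisfied · (6,2)S 2/3 satisfied · (6,4)N 2/2 satisfied
All meet the threshold, so the configuration is stable.

Yes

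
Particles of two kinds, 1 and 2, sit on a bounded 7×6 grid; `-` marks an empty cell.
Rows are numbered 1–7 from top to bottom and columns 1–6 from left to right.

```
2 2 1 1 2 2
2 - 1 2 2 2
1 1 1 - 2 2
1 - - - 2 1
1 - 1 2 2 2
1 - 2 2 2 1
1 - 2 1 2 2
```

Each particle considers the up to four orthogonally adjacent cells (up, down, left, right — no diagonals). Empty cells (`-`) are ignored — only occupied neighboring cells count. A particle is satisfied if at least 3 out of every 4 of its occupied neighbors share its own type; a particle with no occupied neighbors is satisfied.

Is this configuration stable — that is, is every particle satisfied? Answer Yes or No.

No

Row 1: (1,1)2 2/2 ✓ · (1,2)2 1/2 ✗ · (1,3)1 2/3 ✗ · (1,4)1 1/3 ✗ · (1,5)2 2/3 ✗ · (1,6)2 2/2 ✓
Row 2: (2,1)2 1/2 ✗ · (2,3)1 2/3 ✗ · (2,4)2 1/3 ✗ · (2,5)2 4/4 ✓ · (2,6)2 3/3 ✓
Row 3: (3,1)1 2/3 ✗ · (3,2)1 2/2 ✓ · (3,3)1 2/2 ✓ · (3,5)2 3/3 ✓ · (3,6)2 2/3 ✗
Row 4: (4,1)1 2/2 ✓ · (4,5)2 2/3 ✗ · (4,6)1 0/3 ✗
Row 5: (5,1)1 2/2 ✓ · (5,3)1 0/2 ✗ · (5,4)2 2/3 ✗ · (5,5)2 4/4 ✓ · (5,6)2 1/3 ✗
Row 6: (6,1)1 2/2 ✓ · (6,3)2 2/3 ✗ · (6,4)2 3/4 ✓ · (6,5)2 3/4 ✓ · (6,6)1 0/3 ✗
Row 7: (7,1)1 1/1 ✓ · (7,3)2 1/2 ✗ · (7,4)1 0/3 ✗ · (7,5)2 2/3 ✗ · (7,6)2 1/2 ✗
For instance (1,2) has only 1/2 same-type neighbors, below 3/4.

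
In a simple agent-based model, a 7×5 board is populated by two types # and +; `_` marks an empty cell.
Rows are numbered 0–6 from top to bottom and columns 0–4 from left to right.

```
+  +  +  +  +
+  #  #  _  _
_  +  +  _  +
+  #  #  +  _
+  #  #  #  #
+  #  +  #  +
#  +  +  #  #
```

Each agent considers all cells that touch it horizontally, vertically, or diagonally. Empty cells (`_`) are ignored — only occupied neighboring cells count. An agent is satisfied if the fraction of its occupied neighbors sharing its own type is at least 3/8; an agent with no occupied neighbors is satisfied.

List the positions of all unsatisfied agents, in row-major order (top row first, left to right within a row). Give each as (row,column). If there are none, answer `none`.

Row 0: (0,0)+ 2/3 ✓ · (0,1)+ 3/5 ✓ · (0,2)+ 2/4 ✓ · (0,3)+ 2/3 ✓ · (0,4)+ 1/1 ✓
Row 1: (1,0)+ 3/4 ✓ · (1,1)# 1/7 ✗ · (1,2)# 1/6 ✗
Row 2: (2,1)+ 3/7 ✓ · (2,2)+ 2/6 ✗ · (2,4)+ 1/1 ✓
Row 3: (3,0)+ 2/4 ✓ · (3,1)# 3/7 ✓ · (3,2)# 4/7 ✓ · (3,3)+ 2/6 ✗
Row 4: (4,0)+ 2/5 ✓ · (4,1)# 4/8 ✓ · (4,2)# 6/8 ✓ · (4,3)# 4/7 ✓ · (4,4)# 2/4 ✓
Row 5: (5,0)+ 2/5 ✓ · (5,1)# 3/8 ✓ · (5,2)+ 2/8 ✗ · (5,3)# 5/8 ✓ · (5,4)+ 0/5 ✗
Row 6: (6,0)# 1/3 ✗ · (6,1)+ 3/5 ✓ · (6,2)+ 2/5 ✓ · (6,3)# 2/5 ✓ · (6,4)# 2/3 ✓

(1,1), (1,2), (2,2), (3,3), (5,2), (5,4), (6,0)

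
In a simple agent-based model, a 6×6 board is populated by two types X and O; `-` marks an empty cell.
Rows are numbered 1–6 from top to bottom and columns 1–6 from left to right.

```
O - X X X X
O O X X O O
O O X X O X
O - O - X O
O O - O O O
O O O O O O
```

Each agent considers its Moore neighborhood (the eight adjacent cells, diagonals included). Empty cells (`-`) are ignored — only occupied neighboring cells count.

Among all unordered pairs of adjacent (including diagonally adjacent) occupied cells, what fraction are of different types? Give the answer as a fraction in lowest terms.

25/83

Scan each occupied cell's neighbors to the right and below (and the two forward diagonals) so each pair is counted once.
Row 1: O(1,1)–O(2,1)= O(1,1)–O(2,2)= X(1,3)–X(1,4)= X(1,3)–X(2,3)= X(1,3)–X(2,4)= X(1,3)–O(2,2)≠ X(1,4)–X(1,5)= X(1,4)–X(2,4)= X(1,4)–O(2,5)≠ X(1,4)–X(2,3)= X(1,5)–X(1,6)= X(1,5)–O(2,5)≠ X(1,5)–O(2,6)≠ X(1,5)–X(2,4)= X(1,6)–O(2,6)≠ X(1,6)–O(2,5)≠  → 6/16 unlike.
Row 2: O(2,1)–O(2,2)= O(2,1)–O(3,1)= O(2,1)–O(3,2)= O(2,2)–X(2,3)≠ O(2,2)–O(3,2)= O(2,2)–X(3,3)≠ O(2,2)–O(3,1)= X(2,3)–X(2,4)= X(2,3)–X(3,3)= X(2,3)–X(3,4)= X(2,3)–O(3,2)≠ X(2,4)–O(2,5)≠ X(2,4)–X(3,4)= X(2,4)–O(3,5)≠ X(2,4)–X(3,3)= O(2,5)–O(2,6)= O(2,5)–O(3,5)= O(2,5)–X(3,6)≠ O(2,5)–X(3,4)≠ O(2,6)–X(3,6)≠ O(2,6)–O(3,5)=  → 8/21 unlike.
Row 3: O(3,1)–O(3,2)= O(3,1)–O(4,1)= O(3,2)–X(3,3)≠ O(3,2)–O(4,3)= O(3,2)–O(4,1)= X(3,3)–X(3,4)= X(3,3)–O(4,3)≠ X(3,4)–O(3,5)≠ X(3,4)–X(4,5)= X(3,4)–O(4,3)≠ O(3,5)–X(3,6)≠ O(3,5)–X(4,5)≠ O(3,5)–O(4,6)= X(3,6)–O(4,6)≠ X(3,6)–X(4,5)=  → 7/15 unlike.
Row 4: O(4,1)–O(5,1)= O(4,1)–O(5,2)= O(4,3)–O(5,4)= O(4,3)–O(5,2)= X(4,5)–O(4,6)≠ X(4,5)–O(5,5)≠ X(4,5)–O(5,6)≠ X(4,5)–O(5,4)≠ O(4,6)–O(5,6)= O(4,6)–O(5,5)=  → 4/10 unlike.
Row 5: O(5,1)–O(5,2)= O(5,1)–O(6,1)= O(5,1)–O(6,2)= O(5,2)–O(6,2)= O(5,2)–O(6,3)= O(5,2)–O(6,1)= O(5,4)–O(5,5)= O(5,4)–O(6,4)= O(5,4)–O(6,5)= O(5,4)–O(6,3)= O(5,5)–O(5,6)= O(5,5)–O(6,5)= O(5,5)–O(6,6)= O(5,5)–O(6,4)= O(5,6)–O(6,6)= O(5,6)–O(6,5)=  → 0/16 unlike.
Row 6: O(6,1)–O(6,2)= O(6,2)–O(6,3)= O(6,3)–O(6,4)= O(6,4)–O(6,5)= O(6,5)–O(6,6)=  → 0/5 unlike.
Total adjacent occupied pairs: 83; unlike-type pairs: 25.
25/83 is already in lowest terms.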